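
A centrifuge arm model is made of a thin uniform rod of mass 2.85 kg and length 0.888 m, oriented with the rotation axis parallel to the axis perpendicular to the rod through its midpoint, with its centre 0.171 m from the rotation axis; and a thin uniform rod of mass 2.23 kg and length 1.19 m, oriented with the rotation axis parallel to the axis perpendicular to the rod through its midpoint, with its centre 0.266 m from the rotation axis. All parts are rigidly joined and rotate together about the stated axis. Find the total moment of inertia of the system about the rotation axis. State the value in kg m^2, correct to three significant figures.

Thin rod: I_cm = (1/12)ML² = (1/12)(2.85)(0.888)² = 0.18728 kg m^2; centre at d = 0.171 m, so the parallel axis theorem gives I = 0.18728 + (2.85)(0.171)² = 0.27062 kg m^2.
Thin rod: I_cm = (1/12)ML² = (1/12)(2.23)(1.19)² = 0.26316 kg m^2; centre at d = 0.266 m, so the parallel axis theorem gives I = 0.26316 + (2.23)(0.266)² = 0.42094 kg m^2.
Total I = 0.27062 + 0.42094 = 0.69156 kg m^2.

0.692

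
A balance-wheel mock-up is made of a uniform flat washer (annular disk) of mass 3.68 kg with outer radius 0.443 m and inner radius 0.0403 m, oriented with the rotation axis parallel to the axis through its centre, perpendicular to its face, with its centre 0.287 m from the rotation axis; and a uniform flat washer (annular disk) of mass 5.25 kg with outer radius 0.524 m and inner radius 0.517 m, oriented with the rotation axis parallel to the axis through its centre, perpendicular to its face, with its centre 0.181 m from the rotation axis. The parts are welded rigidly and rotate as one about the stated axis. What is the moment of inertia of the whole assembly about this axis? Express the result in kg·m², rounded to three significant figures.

Annular disk: I_cm = (1/2)M(R²+r²) = (1/2)(3.68)[(0.443)² + (0.0403)²] = 0.36409 kg·m²; centre at d = 0.287 m, so the parallel axis theorem gives I = 0.36409 + (3.68)(0.287)² = 0.6672 kg·m².
Annular disk: I_cm = (1/2)M(R²+r²) = (1/2)(5.25)[(0.524)² + (0.517)²] = 1.4224 kg·m²; centre at d = 0.181 m, so the parallel axis theorem gives I = 1.4224 + (5.25)(0.181)² = 1.5944 kg·m².
Total I = 0.6672 + 1.5944 = 2.2616 kg·m².

2.26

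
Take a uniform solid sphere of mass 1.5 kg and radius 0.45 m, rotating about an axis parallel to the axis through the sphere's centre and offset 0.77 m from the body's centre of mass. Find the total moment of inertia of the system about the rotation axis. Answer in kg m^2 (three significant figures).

1.01

I_cm = (2/5)MR² = (2/5)(1.5)(0.45)² = 0.1215 kg m^2; centre at d = 0.77 m, so the parallel axis theorem gives I = 0.1215 + (1.5)(0.77)² = 1.0109 kg m^2.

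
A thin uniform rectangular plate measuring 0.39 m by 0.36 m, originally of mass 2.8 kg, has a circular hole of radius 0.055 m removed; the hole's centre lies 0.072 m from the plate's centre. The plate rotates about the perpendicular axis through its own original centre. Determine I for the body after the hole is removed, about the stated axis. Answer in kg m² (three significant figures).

Unpierced body about its centre: I₀ = (1/12)M(a²+b²) = (1/12)(2.8)[(0.39)² + (0.36)²] = 0.06573 kg m².
The removed disk has mass m = M·πr²/(ab) = (2.8)·π(0.055)²/(0.39·0.36) = 0.18952 kg (same uniform areal density).
Its moment of inertia about the rotation axis (parallel-axis theorem): I_hole = (1/2)mr² + md² = (1/2)(0.18952)(0.055)² + (0.18952)(0.072)² = 0.0012692 kg m².
Treating the hole as negative mass, I = I₀ − I_hole = 0.06573 − 0.0012692 = 0.064461 kg m².

0.0645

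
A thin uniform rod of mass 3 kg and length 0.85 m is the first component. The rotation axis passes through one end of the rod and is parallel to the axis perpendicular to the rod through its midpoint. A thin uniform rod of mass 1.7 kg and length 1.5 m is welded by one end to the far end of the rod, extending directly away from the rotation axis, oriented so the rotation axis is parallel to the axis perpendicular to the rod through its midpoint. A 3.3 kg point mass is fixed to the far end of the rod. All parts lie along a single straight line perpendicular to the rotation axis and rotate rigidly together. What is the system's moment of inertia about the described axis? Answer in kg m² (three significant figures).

Thin rod: I_cm = (1/12)ML² = (1/12)(3)(0.85)² = 0.18062 kg m²; centre at d = 0.425 m, so I = I_cm + Md² gives I = 0.18062 + (3)(0.425)² = 0.7225 kg m².
Thin rod: I_cm = (1/12)ML² = (1/12)(1.7)(1.5)² = 0.31875 kg m²; centre at d = 0.425 + 0.425 + 0.75 = 1.6 m, so I = I_cm + Md² gives I = 0.31875 + (1.7)(1.6)² = 4.6707 kg m².
Point mass: I_cm = 0; centre at d = 0.425 + 0.425 + 0.75 + 0.75 = 2.35 m, so I = I_cm + Md² gives I = 0 + (3.3)(2.35)² = 18.224 kg m².
Total I = 0.7225 + 4.6707 + 18.224 = 23.617 kg m².

23.6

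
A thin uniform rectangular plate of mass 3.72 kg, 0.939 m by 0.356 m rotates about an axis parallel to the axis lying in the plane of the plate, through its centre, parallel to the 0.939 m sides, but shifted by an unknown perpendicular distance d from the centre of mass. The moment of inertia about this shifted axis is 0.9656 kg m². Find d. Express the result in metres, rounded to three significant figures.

0.499

About the centre-of-mass axis, I_cm = (1/12)Mb² = (1/12)(3.72)(0.356)² = 0.039288 kg m².
Parallel axis theorem: I = I_cm + Md², so Md² = 0.9656 − 0.039288 = 0.92631 kg m².
d = √(0.92631 / 3.72) = 0.49901 m.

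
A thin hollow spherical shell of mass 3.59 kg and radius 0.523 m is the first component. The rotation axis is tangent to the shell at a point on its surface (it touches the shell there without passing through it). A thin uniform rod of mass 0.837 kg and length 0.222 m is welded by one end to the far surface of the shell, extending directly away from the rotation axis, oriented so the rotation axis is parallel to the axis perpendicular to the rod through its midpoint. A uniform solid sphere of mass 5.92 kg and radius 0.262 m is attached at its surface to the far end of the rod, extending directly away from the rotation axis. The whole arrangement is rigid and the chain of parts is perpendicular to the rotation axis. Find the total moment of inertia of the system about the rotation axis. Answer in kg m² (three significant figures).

Spherical shell: I_cm = (2/3)MR² = (2/3)(3.59)(0.523)² = 0.65465 kg m²; centre at d = 0.523 m, so the parallel axis theorem gives I = 0.65465 + (3.59)(0.523)² = 1.6366 kg m².
Thin rod: I_cm = (1/12)ML² = (1/12)(0.837)(0.222)² = 0.0034376 kg m²; centre at d = 0.523 + 0.523 + 0.111 = 1.157 m, so the parallel axis theorem gives I = 0.0034376 + (0.837)(1.157)² = 1.1239 kg m².
Solid sphere: I_cm = (2/5)MR² = (2/5)(5.92)(0.262)² = 0.16255 kg m²; centre at d = 0.523 + 0.523 + 0.111 + 0.111 + 0.262 = 1.53 m, so the parallel axis theorem gives I = 0.16255 + (5.92)(1.53)² = 14.021 kg m².
Total I = 1.6366 + 1.1239 + 14.021 = 16.781 kg m².

16.8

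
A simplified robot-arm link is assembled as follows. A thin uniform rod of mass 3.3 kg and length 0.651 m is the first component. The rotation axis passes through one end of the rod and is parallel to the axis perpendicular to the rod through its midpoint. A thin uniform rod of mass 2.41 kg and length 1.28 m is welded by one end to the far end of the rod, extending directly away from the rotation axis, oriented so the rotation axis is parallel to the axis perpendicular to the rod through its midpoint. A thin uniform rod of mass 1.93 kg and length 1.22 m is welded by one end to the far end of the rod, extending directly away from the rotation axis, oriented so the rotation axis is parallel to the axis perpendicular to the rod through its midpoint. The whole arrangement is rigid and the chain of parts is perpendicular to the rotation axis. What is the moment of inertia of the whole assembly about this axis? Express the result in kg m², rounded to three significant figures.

17.5

Thin rod: I_cm = (1/12)ML² = (1/12)(3.3)(0.651)² = 0.11655 kg m²; centre at d = 0.3255 m, so the parallel axis theorem gives I = 0.11655 + (3.3)(0.3255)² = 0.46618 kg m².
Thin rod: I_cm = (1/12)ML² = (1/12)(2.41)(1.28)² = 0.32905 kg m²; centre at d = 0.3255 + 0.3255 + 0.64 = 1.291 m, so the parallel axis theorem gives I = 0.32905 + (2.41)(1.291)² = 4.3457 kg m².
Thin rod: I_cm = (1/12)ML² = (1/12)(1.93)(1.22)² = 0.23938 kg m²; centre at d = 0.3255 + 0.3255 + 0.64 + 0.64 + 0.61 = 2.541 m, so the parallel axis theorem gives I = 0.23938 + (1.93)(2.541)² = 12.701 kg m².
Total I = 0.46618 + 4.3457 + 12.701 = 17.513 kg m².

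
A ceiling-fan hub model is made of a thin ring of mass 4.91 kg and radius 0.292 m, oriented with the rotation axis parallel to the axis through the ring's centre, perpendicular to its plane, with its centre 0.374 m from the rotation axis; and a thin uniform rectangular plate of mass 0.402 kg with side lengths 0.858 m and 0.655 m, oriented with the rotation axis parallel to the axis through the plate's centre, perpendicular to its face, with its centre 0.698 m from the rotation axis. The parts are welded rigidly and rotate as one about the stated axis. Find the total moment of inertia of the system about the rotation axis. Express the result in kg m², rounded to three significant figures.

Thin ring: I_cm = MR² = (4.91)(0.292)² = 0.41865 kg m²; centre at d = 0.374 m, so the parallel axis theorem gives I = 0.41865 + (4.91)(0.374)² = 1.1054 kg m².
Rectangular plate: I_cm = (1/12)M(a²+b²) = (1/12)(0.402)[(0.858)² + (0.655)²] = 0.039034 kg m²; centre at d = 0.698 m, so the parallel axis theorem gives I = 0.039034 + (0.402)(0.698)² = 0.23489 kg m².
Total I = 1.1054 + 0.23489 = 1.3403 kg m².

1.34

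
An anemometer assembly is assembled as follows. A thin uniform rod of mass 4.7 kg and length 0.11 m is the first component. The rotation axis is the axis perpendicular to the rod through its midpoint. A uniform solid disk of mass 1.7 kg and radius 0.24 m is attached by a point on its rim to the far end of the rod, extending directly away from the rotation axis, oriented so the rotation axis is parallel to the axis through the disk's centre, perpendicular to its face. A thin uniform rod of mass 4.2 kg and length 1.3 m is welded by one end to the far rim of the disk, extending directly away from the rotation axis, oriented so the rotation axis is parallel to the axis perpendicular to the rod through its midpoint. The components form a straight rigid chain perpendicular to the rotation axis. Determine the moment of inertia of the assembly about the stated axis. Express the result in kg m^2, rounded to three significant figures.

6.69

Thin rod: I_cm = (1/12)ML² = (1/12)(4.7)(0.11)² = 0.0047392 kg m^2; axis through the centre, so I = 0.0047392 kg m^2.
Solid disk: I_cm = (1/2)MR² = (1/2)(1.7)(0.24)² = 0.04896 kg m^2; centre at d = 0.055 + 0.24 = 0.295 m, so the parallel axis theorem gives I = 0.04896 + (1.7)(0.295)² = 0.1969 kg m^2.
Thin rod: I_cm = (1/12)ML² = (1/12)(4.2)(1.3)² = 0.5915 kg m^2; centre at d = 0.055 + 0.24 + 0.24 + 0.65 = 1.185 m, so the parallel axis theorem gives I = 0.5915 + (4.2)(1.185)² = 6.4892 kg m^2.
Total I = 0.0047392 + 0.1969 + 6.4892 = 6.6909 kg m^2.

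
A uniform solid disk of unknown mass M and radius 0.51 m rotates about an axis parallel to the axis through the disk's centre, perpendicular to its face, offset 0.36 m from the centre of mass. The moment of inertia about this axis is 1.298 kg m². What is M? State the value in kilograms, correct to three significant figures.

I = I_cm + Md² = (1/2)MR² + Md² = M·[0.5·(0.51)² + (0.36)²] = M·0.25965.
So M = 1.298 / 0.25965 = 4.999 kg.

5.00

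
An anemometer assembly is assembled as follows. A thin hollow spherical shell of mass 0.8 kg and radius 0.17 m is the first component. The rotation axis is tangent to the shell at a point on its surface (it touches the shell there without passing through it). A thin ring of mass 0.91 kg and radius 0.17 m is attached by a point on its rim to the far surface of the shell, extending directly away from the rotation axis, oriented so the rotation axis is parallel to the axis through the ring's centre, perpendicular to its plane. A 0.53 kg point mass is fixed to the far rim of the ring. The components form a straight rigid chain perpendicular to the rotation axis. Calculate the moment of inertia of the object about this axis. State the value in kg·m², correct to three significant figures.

0.547

Spherical shell: I_cm = (2/3)MR² = (2/3)(0.8)(0.17)² = 0.015413 kg·m²; centre at d = 0.17 m, so I = I_cm + Md² gives I = 0.015413 + (0.8)(0.17)² = 0.038533 kg·m².
Thin ring: I_cm = MR² = (0.91)(0.17)² = 0.026299 kg·m²; centre at d = 0.17 + 0.17 + 0.17 = 0.51 m, so I = I_cm + Md² gives I = 0.026299 + (0.91)(0.51)² = 0.26299 kg·m².
Point mass: I_cm = 0; centre at d = 0.17 + 0.17 + 0.17 + 0.17 = 0.68 m, so I = I_cm + Md² gives I = 0 + (0.53)(0.68)² = 0.24507 kg·m².
Total I = 0.038533 + 0.26299 + 0.24507 = 0.5466 kg·m².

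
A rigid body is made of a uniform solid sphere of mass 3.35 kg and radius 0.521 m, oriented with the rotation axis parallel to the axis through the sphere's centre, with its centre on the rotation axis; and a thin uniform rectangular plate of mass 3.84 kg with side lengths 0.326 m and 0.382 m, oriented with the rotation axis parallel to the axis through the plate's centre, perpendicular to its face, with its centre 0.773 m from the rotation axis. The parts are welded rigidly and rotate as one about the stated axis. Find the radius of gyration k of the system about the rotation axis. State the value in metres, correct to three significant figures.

0.617

Solid sphere: I_cm = (2/5)MR² = (2/5)(3.35)(0.521)² = 0.36373 kg m²; axis through the centre, so I = 0.36373 kg m².
Rectangular plate: I_cm = (1/12)M(a²+b²) = (1/12)(3.84)[(0.326)² + (0.382)²] = 0.080704 kg m²; centre at d = 0.773 m, so I = I_cm + Md² gives I = 0.080704 + (3.84)(0.773)² = 2.3752 kg m².
Total I = 2.7389 kg m²; total mass M = 7.19 kg.
k = √(I/M) = √(2.7389/7.19) = 0.6172 m.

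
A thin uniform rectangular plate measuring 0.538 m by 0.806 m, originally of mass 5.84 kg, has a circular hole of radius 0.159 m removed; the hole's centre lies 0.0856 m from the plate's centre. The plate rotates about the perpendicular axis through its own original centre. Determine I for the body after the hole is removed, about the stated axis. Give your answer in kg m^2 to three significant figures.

0.436

Unpierced body about its centre: I₀ = (1/12)M(a²+b²) = (1/12)(5.84)[(0.538)² + (0.806)²] = 0.45702 kg m^2.
The removed disk has mass m = M·πr²/(ab) = (5.84)·π(0.159)²/(0.538·0.806) = 1.0696 kg (same uniform areal density).
Its moment of inertia about the rotation axis (parallel-axis theorem): I_hole = (1/2)mr² + md² = (1/2)(1.0696)(0.159)² + (1.0696)(0.0856)² = 0.021359 kg m^2.
Treating the hole as negative mass, I = I₀ − I_hole = 0.45702 − 0.021359 = 0.43566 kg m^2.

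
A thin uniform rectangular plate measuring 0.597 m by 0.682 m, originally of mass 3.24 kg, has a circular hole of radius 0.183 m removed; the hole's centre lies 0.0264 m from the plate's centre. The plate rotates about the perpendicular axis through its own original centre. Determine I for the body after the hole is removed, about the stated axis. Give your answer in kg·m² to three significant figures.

Unpierced body about its centre: I₀ = (1/12)M(a²+b²) = (1/12)(3.24)[(0.597)² + (0.682)²] = 0.22181 kg·m².
The removed disk has mass m = M·πr²/(ab) = (3.24)·π(0.183)²/(0.597·0.682) = 0.83722 kg (same uniform areal density).
Its moment of inertia about the rotation axis (parallel-axis theorem): I_hole = (1/2)mr² + md² = (1/2)(0.83722)(0.183)² + (0.83722)(0.0264)² = 0.014602 kg·m².
Treating the hole as negative mass, I = I₀ − I_hole = 0.22181 − 0.014602 = 0.20721 kg·m².

0.207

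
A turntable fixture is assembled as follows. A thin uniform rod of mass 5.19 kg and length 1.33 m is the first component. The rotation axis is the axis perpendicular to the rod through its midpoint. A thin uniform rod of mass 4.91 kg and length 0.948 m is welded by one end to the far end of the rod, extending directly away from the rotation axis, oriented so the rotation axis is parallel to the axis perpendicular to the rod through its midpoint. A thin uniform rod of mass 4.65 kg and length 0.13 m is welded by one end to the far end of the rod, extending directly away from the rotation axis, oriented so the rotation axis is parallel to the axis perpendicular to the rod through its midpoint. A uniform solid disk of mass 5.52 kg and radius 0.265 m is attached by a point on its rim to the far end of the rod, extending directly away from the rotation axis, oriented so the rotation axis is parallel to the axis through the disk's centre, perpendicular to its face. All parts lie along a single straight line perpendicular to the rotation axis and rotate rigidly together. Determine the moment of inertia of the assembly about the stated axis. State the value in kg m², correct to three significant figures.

43.1

Thin rod: I_cm = (1/12)ML² = (1/12)(5.19)(1.33)² = 0.76505 kg m²; axis through the centre, so I = 0.76505 kg m².
Thin rod: I_cm = (1/12)ML² = (1/12)(4.91)(0.948)² = 0.36772 kg m²; centre at d = 0.665 + 0.474 = 1.139 m, so the parallel axis theorem gives I = 0.36772 + (4.91)(1.139)² = 6.7376 kg m².
Thin rod: I_cm = (1/12)ML² = (1/12)(4.65)(0.13)² = 0.0065488 kg m²; centre at d = 0.665 + 0.474 + 0.474 + 0.065 = 1.678 m, so the parallel axis theorem gives I = 0.0065488 + (4.65)(1.678)² = 13.099 kg m².
Solid disk: I_cm = (1/2)MR² = (1/2)(5.52)(0.265)² = 0.19382 kg m²; centre at d = 0.665 + 0.474 + 0.474 + 0.065 + 0.065 + 0.265 = 2.008 m, so the parallel axis theorem gives I = 0.19382 + (5.52)(2.008)² = 22.451 kg m².
Total I = 0.76505 + 6.7376 + 13.099 + 22.451 = 43.053 kg m².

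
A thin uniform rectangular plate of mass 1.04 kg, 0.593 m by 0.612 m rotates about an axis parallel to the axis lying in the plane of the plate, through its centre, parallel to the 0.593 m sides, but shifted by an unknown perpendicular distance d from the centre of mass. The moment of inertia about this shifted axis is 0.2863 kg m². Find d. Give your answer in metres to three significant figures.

0.494

About the centre-of-mass axis, I_cm = (1/12)Mb² = (1/12)(1.04)(0.612)² = 0.03246 kg m².
Parallel axis theorem: I = I_cm + Md², so Md² = 0.2863 − 0.03246 = 0.25384 kg m².
d = √(0.25384 / 1.04) = 0.49404 m.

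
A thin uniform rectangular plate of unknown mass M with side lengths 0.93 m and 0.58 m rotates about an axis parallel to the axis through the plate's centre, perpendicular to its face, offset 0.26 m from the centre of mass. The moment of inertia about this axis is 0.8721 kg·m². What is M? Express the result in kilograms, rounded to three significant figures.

I = I_cm + Md² = (1/12)M(a²+b²) + Md² = M·[0.0833333·[(0.93)² + (0.58)²] + (0.26)²] = M·0.16771.
So M = 0.8721 / 0.16771 = 5.2001 kg.

5.20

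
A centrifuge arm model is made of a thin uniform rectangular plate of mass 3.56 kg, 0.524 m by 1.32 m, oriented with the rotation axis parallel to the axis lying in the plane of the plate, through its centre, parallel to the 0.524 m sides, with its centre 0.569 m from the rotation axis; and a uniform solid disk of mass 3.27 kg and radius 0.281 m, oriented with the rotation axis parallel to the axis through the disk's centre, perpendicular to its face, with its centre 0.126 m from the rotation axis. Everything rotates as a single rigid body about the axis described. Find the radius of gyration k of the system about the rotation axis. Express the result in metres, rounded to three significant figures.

0.521

Rectangular plate: I_cm = (1/12)Mb² = (1/12)(3.56)(1.32)² = 0.51691 kg·m²; centre at d = 0.569 m, so I = I_cm + Md² gives I = 0.51691 + (3.56)(0.569)² = 1.6695 kg·m².
Solid disk: I_cm = (1/2)MR² = (1/2)(3.27)(0.281)² = 0.1291 kg·m²; centre at d = 0.126 m, so I = I_cm + Md² gives I = 0.1291 + (3.27)(0.126)² = 0.18102 kg·m².
Total I = 1.8505 kg·m²; total mass M = 6.83 kg.
k = √(I/M) = √(1.8505/6.83) = 0.52052 m.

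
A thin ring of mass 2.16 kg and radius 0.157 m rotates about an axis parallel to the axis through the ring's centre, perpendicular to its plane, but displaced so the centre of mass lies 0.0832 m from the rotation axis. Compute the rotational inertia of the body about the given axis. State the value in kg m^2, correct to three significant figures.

I_cm = MR² = (2.16)(0.157)² = 0.053242 kg m^2; centre at d = 0.0832 m, so the parallel axis theorem gives I = 0.053242 + (2.16)(0.0832)² = 0.068194 kg m^2.

0.0682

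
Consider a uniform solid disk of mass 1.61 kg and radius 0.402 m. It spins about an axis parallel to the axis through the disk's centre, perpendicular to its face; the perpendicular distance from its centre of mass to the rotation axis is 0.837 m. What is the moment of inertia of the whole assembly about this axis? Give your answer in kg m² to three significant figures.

I_cm = (1/2)MR² = (1/2)(1.61)(0.402)² = 0.13009 kg m²; centre at d = 0.837 m, so the parallel axis theorem gives I = 0.13009 + (1.61)(0.837)² = 1.258 kg m².

1.26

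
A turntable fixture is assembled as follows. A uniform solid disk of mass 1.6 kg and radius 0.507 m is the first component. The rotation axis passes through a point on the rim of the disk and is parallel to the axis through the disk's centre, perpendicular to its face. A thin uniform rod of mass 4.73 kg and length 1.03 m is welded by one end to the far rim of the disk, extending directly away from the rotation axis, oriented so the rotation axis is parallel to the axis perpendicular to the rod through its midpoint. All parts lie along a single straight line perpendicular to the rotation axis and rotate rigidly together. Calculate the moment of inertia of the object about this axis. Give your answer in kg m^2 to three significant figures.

12.1

Solid disk: I_cm = (1/2)MR² = (1/2)(1.6)(0.507)² = 0.20564 kg m^2; centre at d = 0.507 m, so the parallel axis theorem gives I = 0.20564 + (1.6)(0.507)² = 0.61692 kg m^2.
Thin rod: I_cm = (1/12)ML² = (1/12)(4.73)(1.03)² = 0.41817 kg m^2; centre at d = 0.507 + 0.507 + 0.515 = 1.529 m, so the parallel axis theorem gives I = 0.41817 + (4.73)(1.529)² = 11.476 kg m^2.
Total I = 0.61692 + 11.476 = 12.093 kg m^2.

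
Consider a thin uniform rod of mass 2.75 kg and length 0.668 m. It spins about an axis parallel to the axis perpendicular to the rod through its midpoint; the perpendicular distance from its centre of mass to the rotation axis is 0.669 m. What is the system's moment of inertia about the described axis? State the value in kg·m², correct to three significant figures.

1.33

I_cm = (1/12)ML² = (1/12)(2.75)(0.668)² = 0.10226 kg·m²; centre at d = 0.669 m, so the parallel axis theorem gives I = 0.10226 + (2.75)(0.669)² = 1.3331 kg·m².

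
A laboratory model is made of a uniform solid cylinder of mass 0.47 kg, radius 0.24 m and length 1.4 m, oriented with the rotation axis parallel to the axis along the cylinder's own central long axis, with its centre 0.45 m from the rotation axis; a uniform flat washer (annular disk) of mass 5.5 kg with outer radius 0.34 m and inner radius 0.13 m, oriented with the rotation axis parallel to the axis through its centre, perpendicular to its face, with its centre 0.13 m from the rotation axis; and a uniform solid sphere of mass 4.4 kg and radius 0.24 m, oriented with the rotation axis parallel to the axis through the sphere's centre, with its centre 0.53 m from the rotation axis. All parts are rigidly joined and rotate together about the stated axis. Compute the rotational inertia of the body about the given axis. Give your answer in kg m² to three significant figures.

Solid cylinder: I_cm = (1/2)MR² = (1/2)(0.47)(0.24)² = 0.013536 kg m²; centre at d = 0.45 m, so I = I_cm + Md² gives I = 0.013536 + (0.47)(0.45)² = 0.10871 kg m².
Annular disk: I_cm = (1/2)M(R²+r²) = (1/2)(5.5)[(0.34)² + (0.13)²] = 0.36438 kg m²; centre at d = 0.13 m, so I = I_cm + Md² gives I = 0.36438 + (5.5)(0.13)² = 0.45733 kg m².
Solid sphere: I_cm = (2/5)MR² = (2/5)(4.4)(0.24)² = 0.10138 kg m²; centre at d = 0.53 m, so I = I_cm + Md² gives I = 0.10138 + (4.4)(0.53)² = 1.3373 kg m².
Total I = 0.10871 + 0.45733 + 1.3373 = 1.9034 kg m².

1.90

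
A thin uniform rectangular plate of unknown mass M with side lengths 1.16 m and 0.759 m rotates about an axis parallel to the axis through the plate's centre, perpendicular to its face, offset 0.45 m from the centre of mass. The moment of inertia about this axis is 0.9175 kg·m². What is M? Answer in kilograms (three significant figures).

2.53

I = I_cm + Md² = (1/12)M(a²+b²) + Md² = M·[0.0833333·[(1.16)² + (0.759)²] + (0.45)²] = M·0.36264.
So M = 0.9175 / 0.36264 = 2.5301 kg.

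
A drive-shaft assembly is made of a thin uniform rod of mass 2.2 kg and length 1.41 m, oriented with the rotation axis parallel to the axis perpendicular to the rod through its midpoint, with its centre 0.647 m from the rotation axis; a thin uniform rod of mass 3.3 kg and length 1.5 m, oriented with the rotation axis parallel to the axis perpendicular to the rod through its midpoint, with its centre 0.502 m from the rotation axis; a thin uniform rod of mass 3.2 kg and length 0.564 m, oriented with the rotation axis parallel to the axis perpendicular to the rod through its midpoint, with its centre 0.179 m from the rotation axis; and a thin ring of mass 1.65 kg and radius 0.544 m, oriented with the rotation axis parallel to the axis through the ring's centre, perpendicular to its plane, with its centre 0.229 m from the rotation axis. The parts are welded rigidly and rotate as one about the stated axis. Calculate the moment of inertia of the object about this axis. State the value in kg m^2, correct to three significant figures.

3.50

Thin rod: I_cm = (1/12)ML² = (1/12)(2.2)(1.41)² = 0.36449 kg m^2; centre at d = 0.647 m, so the parallel axis theorem gives I = 0.36449 + (2.2)(0.647)² = 1.2854 kg m^2.
Thin rod: I_cm = (1/12)ML² = (1/12)(3.3)(1.5)² = 0.61875 kg m^2; centre at d = 0.502 m, so the parallel axis theorem gives I = 0.61875 + (3.3)(0.502)² = 1.4504 kg m^2.
Thin rod: I_cm = (1/12)ML² = (1/12)(3.2)(0.564)² = 0.084826 kg m^2; centre at d = 0.179 m, so the parallel axis theorem gives I = 0.084826 + (3.2)(0.179)² = 0.18736 kg m^2.
Thin ring: I_cm = MR² = (1.65)(0.544)² = 0.48829 kg m^2; centre at d = 0.229 m, so the parallel axis theorem gives I = 0.48829 + (1.65)(0.229)² = 0.57482 kg m^2.
Total I = 1.2854 + 1.4504 + 0.18736 + 0.57482 = 3.498 kg m^2.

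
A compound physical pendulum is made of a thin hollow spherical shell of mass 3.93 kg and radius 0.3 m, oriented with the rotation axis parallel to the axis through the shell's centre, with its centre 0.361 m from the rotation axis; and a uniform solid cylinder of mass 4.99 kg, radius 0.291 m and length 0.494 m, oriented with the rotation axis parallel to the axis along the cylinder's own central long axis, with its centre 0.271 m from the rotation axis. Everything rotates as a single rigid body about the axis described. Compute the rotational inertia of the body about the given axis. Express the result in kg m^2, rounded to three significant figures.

Spherical shell: I_cm = (2/3)MR² = (2/3)(3.93)(0.3)² = 0.2358 kg m^2; centre at d = 0.361 m, so the parallel axis theorem gives I = 0.2358 + (3.93)(0.361)² = 0.74796 kg m^2.
Solid cylinder: I_cm = (1/2)MR² = (1/2)(4.99)(0.291)² = 0.21128 kg m^2; centre at d = 0.271 m, so the parallel axis theorem gives I = 0.21128 + (4.99)(0.271)² = 0.57775 kg m^2.
Total I = 0.74796 + 0.57775 = 1.3257 kg m^2.

1.33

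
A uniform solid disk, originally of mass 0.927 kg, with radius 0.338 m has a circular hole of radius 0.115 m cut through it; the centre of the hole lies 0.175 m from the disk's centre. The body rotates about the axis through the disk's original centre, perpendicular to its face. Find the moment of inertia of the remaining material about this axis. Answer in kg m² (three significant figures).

0.0490

Unpierced body about its centre: I₀ = (1/2)MR² = (1/2)(0.927)(0.338)² = 0.052952 kg m².
The removed disk has mass m = M·(r/R)² = (0.927)(0.115/0.338)² = 0.10731 kg (same uniform areal density).
Its moment of inertia about the rotation axis (parallel-axis theorem): I_hole = (1/2)mr² + md² = (1/2)(0.10731)(0.115)² + (0.10731)(0.175)² = 0.003996 kg m².
Treating the hole as negative mass, I = I₀ − I_hole = 0.052952 − 0.003996 = 0.048956 kg m².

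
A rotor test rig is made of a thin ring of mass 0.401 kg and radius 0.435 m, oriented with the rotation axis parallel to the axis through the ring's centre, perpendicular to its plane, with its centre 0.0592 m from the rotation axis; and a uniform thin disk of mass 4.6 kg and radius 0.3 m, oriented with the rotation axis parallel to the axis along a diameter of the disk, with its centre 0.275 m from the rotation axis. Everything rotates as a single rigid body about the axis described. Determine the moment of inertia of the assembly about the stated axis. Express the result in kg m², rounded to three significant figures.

0.529

Thin ring: I_cm = MR² = (0.401)(0.435)² = 0.075879 kg m²; centre at d = 0.0592 m, so I = I_cm + Md² gives I = 0.075879 + (0.401)(0.0592)² = 0.077285 kg m².
Thin disk: I_cm = (1/4)MR² = (1/4)(4.6)(0.3)² = 0.1035 kg m²; centre at d = 0.275 m, so I = I_cm + Md² gives I = 0.1035 + (4.6)(0.275)² = 0.45138 kg m².
Total I = 0.077285 + 0.45138 = 0.52866 kg m².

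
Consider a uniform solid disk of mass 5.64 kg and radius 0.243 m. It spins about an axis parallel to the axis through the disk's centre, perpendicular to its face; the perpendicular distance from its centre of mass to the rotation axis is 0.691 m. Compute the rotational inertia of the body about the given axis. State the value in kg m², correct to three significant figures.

I_cm = (1/2)MR² = (1/2)(5.64)(0.243)² = 0.16652 kg m²; centre at d = 0.691 m, so the parallel axis theorem gives I = 0.16652 + (5.64)(0.691)² = 2.8595 kg m².

2.86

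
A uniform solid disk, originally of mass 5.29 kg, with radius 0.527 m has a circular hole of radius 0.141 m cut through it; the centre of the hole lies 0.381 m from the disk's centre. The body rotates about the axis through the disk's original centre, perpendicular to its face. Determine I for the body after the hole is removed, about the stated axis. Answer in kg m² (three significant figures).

Unpierced body about its centre: I₀ = (1/2)MR² = (1/2)(5.29)(0.527)² = 0.73459 kg m².
The removed disk has mass m = M·(r/R)² = (5.29)(0.141/0.527)² = 0.37868 kg (same uniform areal density).
Its moment of inertia about the rotation axis (parallel-axis theorem): I_hole = (1/2)mr² + md² = (1/2)(0.37868)(0.141)² + (0.37868)(0.381)² = 0.058734 kg m².
Treating the hole as negative mass, I = I₀ − I_hole = 0.73459 − 0.058734 = 0.67586 kg m².

0.676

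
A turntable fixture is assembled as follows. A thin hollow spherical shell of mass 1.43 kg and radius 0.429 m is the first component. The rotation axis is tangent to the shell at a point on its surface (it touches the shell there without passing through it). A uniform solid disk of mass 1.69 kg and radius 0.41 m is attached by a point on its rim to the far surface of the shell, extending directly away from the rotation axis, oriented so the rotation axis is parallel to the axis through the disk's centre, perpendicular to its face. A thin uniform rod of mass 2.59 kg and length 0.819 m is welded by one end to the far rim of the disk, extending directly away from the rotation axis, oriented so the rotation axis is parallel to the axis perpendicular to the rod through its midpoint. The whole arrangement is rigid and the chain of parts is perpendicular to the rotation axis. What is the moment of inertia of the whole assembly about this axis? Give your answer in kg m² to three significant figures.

Spherical shell: I_cm = (2/3)MR² = (2/3)(1.43)(0.429)² = 0.17545 kg m²; centre at d = 0.429 m, so the parallel axis theorem gives I = 0.17545 + (1.43)(0.429)² = 0.43863 kg m².
Solid disk: I_cm = (1/2)MR² = (1/2)(1.69)(0.41)² = 0.14204 kg m²; centre at d = 0.429 + 0.429 + 0.41 = 1.268 m, so the parallel axis theorem gives I = 0.14204 + (1.69)(1.268)² = 2.8593 kg m².
Thin rod: I_cm = (1/12)ML² = (1/12)(2.59)(0.819)² = 0.14477 kg m²; centre at d = 0.429 + 0.429 + 0.41 + 0.41 + 0.4095 = 2.0875 m, so the parallel axis theorem gives I = 0.14477 + (2.59)(2.0875)² = 11.431 kg m².
Total I = 0.43863 + 2.8593 + 11.431 = 14.729 kg m².

14.7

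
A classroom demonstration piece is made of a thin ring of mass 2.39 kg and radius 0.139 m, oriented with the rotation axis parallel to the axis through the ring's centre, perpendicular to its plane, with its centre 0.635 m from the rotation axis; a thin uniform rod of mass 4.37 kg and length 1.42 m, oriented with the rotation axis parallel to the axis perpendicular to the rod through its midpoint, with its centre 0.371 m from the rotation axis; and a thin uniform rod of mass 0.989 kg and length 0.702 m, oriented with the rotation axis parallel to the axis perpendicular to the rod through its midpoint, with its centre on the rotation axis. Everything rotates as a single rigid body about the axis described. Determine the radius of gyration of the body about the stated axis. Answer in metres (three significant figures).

0.555

Thin ring: I_cm = MR² = (2.39)(0.139)² = 0.046177 kg·m²; centre at d = 0.635 m, so I = I_cm + Md² gives I = 0.046177 + (2.39)(0.635)² = 1.0099 kg·m².
Thin rod: I_cm = (1/12)ML² = (1/12)(4.37)(1.42)² = 0.73431 kg·m²; centre at d = 0.371 m, so I = I_cm + Md² gives I = 0.73431 + (4.37)(0.371)² = 1.3358 kg·m².
Thin rod: I_cm = (1/12)ML² = (1/12)(0.989)(0.702)² = 0.040615 kg·m²; axis through the centre, so I = 0.040615 kg·m².
Total I = 2.3863 kg·m²; total mass M = 7.749 kg.
k = √(I/M) = √(2.3863/7.749) = 0.55493 m.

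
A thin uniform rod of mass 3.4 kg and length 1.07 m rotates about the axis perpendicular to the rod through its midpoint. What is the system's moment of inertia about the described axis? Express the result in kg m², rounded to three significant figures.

0.324

I_cm = (1/12)ML² = (1/12)(3.4)(1.07)² = 0.32439 kg m²; axis through the centre, so I = 0.32439 kg m².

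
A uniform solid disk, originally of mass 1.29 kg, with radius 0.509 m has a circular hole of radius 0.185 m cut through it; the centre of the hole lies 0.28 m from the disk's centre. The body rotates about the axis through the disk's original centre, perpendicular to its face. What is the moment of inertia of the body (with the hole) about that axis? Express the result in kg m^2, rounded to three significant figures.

Unpierced body about its centre: I₀ = (1/2)MR² = (1/2)(1.29)(0.509)² = 0.16711 kg m^2.
The removed disk has mass m = M·(r/R)² = (1.29)(0.185/0.509)² = 0.17041 kg (same uniform areal density).
Its moment of inertia about the rotation axis (parallel-axis theorem): I_hole = (1/2)mr² + md² = (1/2)(0.17041)(0.185)² + (0.17041)(0.28)² = 0.016276 kg m^2.
Treating the hole as negative mass, I = I₀ − I_hole = 0.16711 − 0.016276 = 0.15083 kg m^2.

0.151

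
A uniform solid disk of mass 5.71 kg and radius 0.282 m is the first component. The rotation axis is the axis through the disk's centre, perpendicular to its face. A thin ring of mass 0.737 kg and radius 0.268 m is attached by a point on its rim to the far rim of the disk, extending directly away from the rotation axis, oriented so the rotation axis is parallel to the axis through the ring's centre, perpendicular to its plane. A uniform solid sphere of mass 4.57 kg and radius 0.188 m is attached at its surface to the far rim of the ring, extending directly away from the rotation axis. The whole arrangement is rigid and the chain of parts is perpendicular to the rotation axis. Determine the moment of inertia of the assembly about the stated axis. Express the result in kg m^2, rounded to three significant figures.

5.19

Solid disk: I_cm = (1/2)MR² = (1/2)(5.71)(0.282)² = 0.22704 kg m^2; axis through the centre, so I = 0.22704 kg m^2.
Thin ring: I_cm = MR² = (0.737)(0.268)² = 0.052934 kg m^2; centre at d = 0.282 + 0.268 = 0.55 m, so the parallel axis theorem gives I = 0.052934 + (0.737)(0.55)² = 0.27588 kg m^2.
Solid sphere: I_cm = (2/5)MR² = (2/5)(4.57)(0.188)² = 0.064609 kg m^2; centre at d = 0.282 + 0.268 + 0.268 + 0.188 = 1.006 m, so the parallel axis theorem gives I = 0.064609 + (4.57)(1.006)² = 4.6896 kg m^2.
Total I = 0.22704 + 0.27588 + 4.6896 = 5.1925 kg m^2.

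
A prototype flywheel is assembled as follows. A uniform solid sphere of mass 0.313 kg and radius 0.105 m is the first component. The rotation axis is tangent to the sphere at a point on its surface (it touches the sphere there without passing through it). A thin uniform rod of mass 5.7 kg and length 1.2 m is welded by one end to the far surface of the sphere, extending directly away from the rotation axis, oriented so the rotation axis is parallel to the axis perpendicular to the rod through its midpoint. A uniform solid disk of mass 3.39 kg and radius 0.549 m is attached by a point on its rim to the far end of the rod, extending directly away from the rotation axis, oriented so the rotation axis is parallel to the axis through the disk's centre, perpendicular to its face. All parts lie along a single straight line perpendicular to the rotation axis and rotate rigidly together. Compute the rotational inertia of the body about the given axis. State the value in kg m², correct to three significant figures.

Solid sphere: I_cm = (2/5)MR² = (2/5)(0.313)(0.105)² = 0.0013803 kg m²; centre at d = 0.105 m, so the parallel axis theorem gives I = 0.0013803 + (0.313)(0.105)² = 0.0048312 kg m².
Thin rod: I_cm = (1/12)ML² = (1/12)(5.7)(1.2)² = 0.684 kg m²; centre at d = 0.105 + 0.105 + 0.6 = 0.81 m, so the parallel axis theorem gives I = 0.684 + (5.7)(0.81)² = 4.4238 kg m².
Solid disk: I_cm = (1/2)MR² = (1/2)(3.39)(0.549)² = 0.51087 kg m²; centre at d = 0.105 + 0.105 + 0.6 + 0.6 + 0.549 = 1.959 m, so the parallel axis theorem gives I = 0.51087 + (3.39)(1.959)² = 13.521 kg m².
Total I = 0.0048312 + 4.4238 + 13.521 = 17.949 kg m².

17.9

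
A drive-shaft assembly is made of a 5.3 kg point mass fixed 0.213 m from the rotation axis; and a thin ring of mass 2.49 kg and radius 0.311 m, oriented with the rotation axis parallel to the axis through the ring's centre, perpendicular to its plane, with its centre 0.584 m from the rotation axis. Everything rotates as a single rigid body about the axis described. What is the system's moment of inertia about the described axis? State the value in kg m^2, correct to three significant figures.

Point mass: I_cm = 0; centre at d = 0.213 m, so I = I_cm + Md² gives I = 0 + (5.3)(0.213)² = 0.24046 kg m^2.
Thin ring: I_cm = MR² = (2.49)(0.311)² = 0.24084 kg m^2; centre at d = 0.584 m, so I = I_cm + Md² gives I = 0.24084 + (2.49)(0.584)² = 1.0901 kg m^2.
Total I = 0.24046 + 1.0901 = 1.3305 kg m^2.

1.33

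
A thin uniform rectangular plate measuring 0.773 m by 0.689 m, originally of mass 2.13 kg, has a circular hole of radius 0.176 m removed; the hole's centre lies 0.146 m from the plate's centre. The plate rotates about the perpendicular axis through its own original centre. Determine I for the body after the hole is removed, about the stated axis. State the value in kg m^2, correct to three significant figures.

Unpierced body about its centre: I₀ = (1/12)M(a²+b²) = (1/12)(2.13)[(0.773)² + (0.689)²] = 0.19032 kg m^2.
The removed disk has mass m = M·πr²/(ab) = (2.13)·π(0.176)²/(0.773·0.689) = 0.38919 kg (same uniform areal density).
Its moment of inertia about the rotation axis (parallel-axis theorem): I_hole = (1/2)mr² + md² = (1/2)(0.38919)(0.176)² + (0.38919)(0.146)² = 0.014324 kg m^2.
Treating the hole as negative mass, I = I₀ − I_hole = 0.19032 − 0.014324 = 0.176 kg m^2.

0.176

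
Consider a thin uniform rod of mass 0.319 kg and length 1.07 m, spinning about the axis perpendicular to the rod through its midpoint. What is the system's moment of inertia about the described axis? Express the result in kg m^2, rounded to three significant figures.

0.0304

I_cm = (1/12)ML² = (1/12)(0.319)(1.07)² = 0.030435 kg m^2; axis through the centre, so I = 0.030435 kg m^2.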